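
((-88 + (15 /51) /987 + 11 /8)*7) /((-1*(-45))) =-11627807 /862920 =-13.47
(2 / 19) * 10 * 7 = 140 / 19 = 7.37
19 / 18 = 1.06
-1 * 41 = -41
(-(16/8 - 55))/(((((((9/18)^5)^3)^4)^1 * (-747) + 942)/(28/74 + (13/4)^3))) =5231147139972944887808/2678928408104469631591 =1.95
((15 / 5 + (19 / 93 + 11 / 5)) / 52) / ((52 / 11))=27643 / 1257360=0.02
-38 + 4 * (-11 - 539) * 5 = -11038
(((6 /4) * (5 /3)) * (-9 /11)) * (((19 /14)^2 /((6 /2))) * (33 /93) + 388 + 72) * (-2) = 125832765 /66836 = 1882.71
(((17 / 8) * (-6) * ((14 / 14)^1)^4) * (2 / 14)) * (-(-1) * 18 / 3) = -153 / 14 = -10.93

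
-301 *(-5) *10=15050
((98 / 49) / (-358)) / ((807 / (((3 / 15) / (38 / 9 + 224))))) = -3 / 494510770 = -0.00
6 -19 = -13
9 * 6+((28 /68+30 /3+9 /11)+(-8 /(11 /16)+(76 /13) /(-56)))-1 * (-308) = 12302923 /34034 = 361.49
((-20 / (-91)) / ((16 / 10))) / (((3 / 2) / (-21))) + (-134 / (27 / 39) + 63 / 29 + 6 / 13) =-654322 / 3393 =-192.84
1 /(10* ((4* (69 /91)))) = 91 /2760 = 0.03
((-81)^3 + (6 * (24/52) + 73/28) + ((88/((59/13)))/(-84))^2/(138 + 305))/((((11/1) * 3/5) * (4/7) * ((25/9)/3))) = -152183.84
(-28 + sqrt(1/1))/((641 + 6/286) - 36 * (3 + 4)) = -3861/55630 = -0.07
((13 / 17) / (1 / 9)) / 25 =117 / 425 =0.28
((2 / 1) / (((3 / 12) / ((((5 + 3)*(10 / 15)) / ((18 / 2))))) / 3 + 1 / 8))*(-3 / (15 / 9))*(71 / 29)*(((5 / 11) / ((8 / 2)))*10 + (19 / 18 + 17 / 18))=-2821824 / 27115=-104.07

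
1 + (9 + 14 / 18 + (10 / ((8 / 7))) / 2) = 1091 / 72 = 15.15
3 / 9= 1 / 3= 0.33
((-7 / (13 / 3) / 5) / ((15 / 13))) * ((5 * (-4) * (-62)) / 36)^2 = -26908 / 81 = -332.20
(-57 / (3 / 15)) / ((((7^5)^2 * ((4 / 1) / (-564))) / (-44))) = -1768140 / 282475249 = -0.01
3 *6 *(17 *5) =1530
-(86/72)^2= -1.43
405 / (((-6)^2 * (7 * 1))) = 45 / 28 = 1.61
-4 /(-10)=2 /5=0.40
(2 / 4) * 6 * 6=18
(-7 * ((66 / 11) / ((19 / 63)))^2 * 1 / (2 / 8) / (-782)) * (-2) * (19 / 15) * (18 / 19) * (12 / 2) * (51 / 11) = -432081216 / 456665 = -946.17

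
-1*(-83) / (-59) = -83 / 59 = -1.41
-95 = -95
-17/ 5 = -3.40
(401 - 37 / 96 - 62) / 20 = 16.93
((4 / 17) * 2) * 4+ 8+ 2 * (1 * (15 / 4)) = 591 / 34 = 17.38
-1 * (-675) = 675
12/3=4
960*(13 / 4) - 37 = 3083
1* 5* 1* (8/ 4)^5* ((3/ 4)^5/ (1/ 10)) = 6075/ 16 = 379.69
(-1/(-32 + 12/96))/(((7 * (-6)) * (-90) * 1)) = 2/240975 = 0.00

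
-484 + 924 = 440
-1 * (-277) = 277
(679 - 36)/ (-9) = -643/ 9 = -71.44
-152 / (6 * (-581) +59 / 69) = 10488 / 240475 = 0.04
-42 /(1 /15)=-630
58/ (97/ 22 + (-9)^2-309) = -1276/ 4919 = -0.26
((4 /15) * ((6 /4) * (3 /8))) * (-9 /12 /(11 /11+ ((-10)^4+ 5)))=-0.00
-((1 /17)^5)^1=-1 /1419857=-0.00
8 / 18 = 4 / 9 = 0.44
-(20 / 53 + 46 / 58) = -1799 / 1537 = -1.17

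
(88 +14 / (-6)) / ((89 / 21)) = 1799 / 89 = 20.21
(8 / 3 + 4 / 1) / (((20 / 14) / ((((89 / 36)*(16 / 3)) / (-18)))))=-2492 / 729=-3.42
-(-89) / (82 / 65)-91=-20.45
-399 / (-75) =133 / 25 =5.32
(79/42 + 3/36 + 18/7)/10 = 127/280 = 0.45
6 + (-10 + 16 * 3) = 44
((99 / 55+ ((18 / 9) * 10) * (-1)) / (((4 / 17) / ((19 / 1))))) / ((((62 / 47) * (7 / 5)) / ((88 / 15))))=-2170883 / 465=-4668.57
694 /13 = 53.38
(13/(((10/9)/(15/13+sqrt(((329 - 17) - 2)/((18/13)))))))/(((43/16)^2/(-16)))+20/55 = -79872 * sqrt(2015)/9245 - 600860/20339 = -417.36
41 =41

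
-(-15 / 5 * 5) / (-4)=-15 / 4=-3.75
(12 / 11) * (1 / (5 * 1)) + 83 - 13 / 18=81671 / 990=82.50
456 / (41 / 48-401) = -21888 / 19207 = -1.14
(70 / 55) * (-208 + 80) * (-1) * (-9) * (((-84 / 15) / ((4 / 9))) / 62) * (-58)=-29465856 / 1705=-17282.03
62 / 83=0.75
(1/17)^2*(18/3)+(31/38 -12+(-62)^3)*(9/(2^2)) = -23556967377/43928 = -536263.14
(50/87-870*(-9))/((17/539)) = 367199140/1479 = 248275.28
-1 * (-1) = 1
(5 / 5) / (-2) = -0.50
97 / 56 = 1.73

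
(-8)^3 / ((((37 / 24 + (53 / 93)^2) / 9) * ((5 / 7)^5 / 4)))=-3062108012544 / 57653125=-53112.61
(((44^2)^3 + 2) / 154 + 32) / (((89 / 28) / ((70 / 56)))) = 18140796965 / 979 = 18529925.40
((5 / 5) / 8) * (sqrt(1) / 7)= 1 / 56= 0.02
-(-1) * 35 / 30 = 7 / 6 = 1.17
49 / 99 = 0.49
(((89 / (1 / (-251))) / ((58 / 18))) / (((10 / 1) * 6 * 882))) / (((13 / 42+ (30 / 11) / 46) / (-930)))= 525614331 / 1591114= 330.34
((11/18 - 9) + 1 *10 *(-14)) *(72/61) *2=-21368/61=-350.30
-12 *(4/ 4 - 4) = 36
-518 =-518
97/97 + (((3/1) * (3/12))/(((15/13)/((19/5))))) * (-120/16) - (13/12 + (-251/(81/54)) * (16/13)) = 97417/520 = 187.34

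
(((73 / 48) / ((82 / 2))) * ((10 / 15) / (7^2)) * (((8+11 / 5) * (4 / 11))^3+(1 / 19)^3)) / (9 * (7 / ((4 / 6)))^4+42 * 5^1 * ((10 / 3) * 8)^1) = 8501692675646 / 37964036486115865125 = 0.00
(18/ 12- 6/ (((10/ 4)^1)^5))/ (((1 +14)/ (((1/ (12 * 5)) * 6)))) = 2997/ 312500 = 0.01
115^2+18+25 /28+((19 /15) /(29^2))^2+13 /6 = 59022723234283 /4455870300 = 13246.06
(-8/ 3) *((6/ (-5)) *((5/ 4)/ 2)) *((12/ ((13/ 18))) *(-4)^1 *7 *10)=-9304.62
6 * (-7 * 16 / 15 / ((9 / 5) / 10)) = -2240 / 9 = -248.89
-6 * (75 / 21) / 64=-75 / 224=-0.33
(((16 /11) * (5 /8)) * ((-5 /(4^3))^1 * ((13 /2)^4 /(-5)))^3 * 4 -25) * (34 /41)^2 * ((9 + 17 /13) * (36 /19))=1059376.91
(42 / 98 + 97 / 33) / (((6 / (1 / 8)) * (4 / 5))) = 1945 / 22176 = 0.09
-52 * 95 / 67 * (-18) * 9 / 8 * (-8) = -800280 / 67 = -11944.48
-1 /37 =-0.03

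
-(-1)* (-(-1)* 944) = 944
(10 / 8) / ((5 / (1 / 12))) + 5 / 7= 247 / 336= 0.74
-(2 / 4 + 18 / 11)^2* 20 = -11045 / 121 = -91.28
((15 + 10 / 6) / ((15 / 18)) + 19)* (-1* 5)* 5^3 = -24375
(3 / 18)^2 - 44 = -1583 / 36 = -43.97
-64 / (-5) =64 / 5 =12.80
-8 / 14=-4 / 7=-0.57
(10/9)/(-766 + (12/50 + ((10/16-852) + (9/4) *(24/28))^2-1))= 784000/508591170369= 0.00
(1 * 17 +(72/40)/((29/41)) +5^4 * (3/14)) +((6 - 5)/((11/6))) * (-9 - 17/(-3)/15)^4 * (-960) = -2893900.63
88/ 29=3.03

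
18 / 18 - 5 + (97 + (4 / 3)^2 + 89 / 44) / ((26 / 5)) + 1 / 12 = 159259 / 10296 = 15.47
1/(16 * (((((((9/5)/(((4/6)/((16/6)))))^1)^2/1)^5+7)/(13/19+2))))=498046875/1111472186560394704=0.00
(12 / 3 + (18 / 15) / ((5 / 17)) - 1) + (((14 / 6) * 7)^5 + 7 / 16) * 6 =112990256821 / 16200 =6974707.21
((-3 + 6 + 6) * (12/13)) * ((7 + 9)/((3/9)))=5184/13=398.77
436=436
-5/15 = -1/3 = -0.33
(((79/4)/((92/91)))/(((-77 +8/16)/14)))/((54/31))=-1560013/760104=-2.05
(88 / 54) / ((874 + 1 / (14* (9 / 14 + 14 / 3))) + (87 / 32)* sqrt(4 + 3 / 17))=33291196026880 / 17854226992592883 -2030534528* sqrt(1207) / 5951408997530961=0.00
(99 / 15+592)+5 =3018 / 5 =603.60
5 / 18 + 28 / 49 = 107 / 126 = 0.85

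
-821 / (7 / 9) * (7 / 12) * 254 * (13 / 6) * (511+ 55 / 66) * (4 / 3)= -4162651441 / 18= -231258413.39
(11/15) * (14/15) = 0.68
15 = 15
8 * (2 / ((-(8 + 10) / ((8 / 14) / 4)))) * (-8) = 64 / 63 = 1.02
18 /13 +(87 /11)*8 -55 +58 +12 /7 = 69.37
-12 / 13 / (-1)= 12 / 13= 0.92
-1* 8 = -8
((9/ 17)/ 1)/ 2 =0.26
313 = 313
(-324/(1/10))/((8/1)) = -405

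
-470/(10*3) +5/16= -737/48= -15.35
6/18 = 1/3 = 0.33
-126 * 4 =-504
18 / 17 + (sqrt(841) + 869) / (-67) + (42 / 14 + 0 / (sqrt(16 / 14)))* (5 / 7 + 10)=157855 / 7973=19.80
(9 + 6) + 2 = 17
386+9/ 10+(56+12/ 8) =2222/ 5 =444.40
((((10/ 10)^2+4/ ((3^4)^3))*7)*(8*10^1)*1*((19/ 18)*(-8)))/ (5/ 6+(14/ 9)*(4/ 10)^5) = -141364370000000/ 25387468011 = -5568.27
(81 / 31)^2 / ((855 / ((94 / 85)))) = 68526 / 7760075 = 0.01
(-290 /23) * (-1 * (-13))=-3770 /23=-163.91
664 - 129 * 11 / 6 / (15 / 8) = 8068 / 15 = 537.87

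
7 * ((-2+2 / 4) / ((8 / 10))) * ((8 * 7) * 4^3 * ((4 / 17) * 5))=-940800 / 17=-55341.18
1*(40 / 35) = 8 / 7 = 1.14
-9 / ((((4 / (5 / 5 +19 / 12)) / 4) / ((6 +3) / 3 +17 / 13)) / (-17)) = 1702.62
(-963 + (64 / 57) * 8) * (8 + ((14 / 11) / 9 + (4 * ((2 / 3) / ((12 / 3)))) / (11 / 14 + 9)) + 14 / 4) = -17272564907 / 1546182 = -11171.11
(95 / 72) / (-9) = -95 / 648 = -0.15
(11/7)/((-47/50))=-550/329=-1.67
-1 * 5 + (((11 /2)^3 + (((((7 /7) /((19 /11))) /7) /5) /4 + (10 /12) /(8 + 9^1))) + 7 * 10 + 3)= 63605047 /271320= 234.43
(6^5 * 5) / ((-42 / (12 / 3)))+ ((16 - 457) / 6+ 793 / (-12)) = -322765 / 84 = -3842.44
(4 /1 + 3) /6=7 /6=1.17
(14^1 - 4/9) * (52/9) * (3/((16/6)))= 793/9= 88.11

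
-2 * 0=0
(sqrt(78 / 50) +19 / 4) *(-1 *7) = -41.99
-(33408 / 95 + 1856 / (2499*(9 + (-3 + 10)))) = -83497612 / 237405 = -351.71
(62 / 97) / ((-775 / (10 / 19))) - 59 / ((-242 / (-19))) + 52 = 105630577 / 2230030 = 47.37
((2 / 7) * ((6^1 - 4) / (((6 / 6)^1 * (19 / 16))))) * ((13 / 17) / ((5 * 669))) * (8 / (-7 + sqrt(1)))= -3328 / 22689135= -0.00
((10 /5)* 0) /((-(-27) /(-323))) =0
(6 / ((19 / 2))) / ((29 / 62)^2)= 46128 / 15979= 2.89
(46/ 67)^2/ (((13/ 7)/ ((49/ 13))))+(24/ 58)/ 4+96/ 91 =325732313/ 154004123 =2.12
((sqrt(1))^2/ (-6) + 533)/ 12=3197/ 72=44.40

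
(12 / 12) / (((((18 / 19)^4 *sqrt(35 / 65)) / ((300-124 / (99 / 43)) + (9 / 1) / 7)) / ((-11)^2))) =245803259977 *sqrt(91) / 46294416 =50650.03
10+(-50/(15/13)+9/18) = -32.83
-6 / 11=-0.55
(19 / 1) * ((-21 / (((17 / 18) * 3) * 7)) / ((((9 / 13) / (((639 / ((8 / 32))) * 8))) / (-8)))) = 80810496 / 17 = 4753558.59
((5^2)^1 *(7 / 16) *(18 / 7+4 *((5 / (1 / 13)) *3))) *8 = 68475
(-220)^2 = 48400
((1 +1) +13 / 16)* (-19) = -53.44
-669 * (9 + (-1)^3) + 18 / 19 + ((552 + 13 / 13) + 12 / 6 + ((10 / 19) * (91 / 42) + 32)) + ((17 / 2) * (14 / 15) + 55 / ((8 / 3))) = -3598109 / 760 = -4734.35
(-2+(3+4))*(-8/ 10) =-4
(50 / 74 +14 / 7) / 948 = 33 / 11692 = 0.00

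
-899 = -899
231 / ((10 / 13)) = 300.30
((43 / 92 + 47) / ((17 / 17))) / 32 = 4367 / 2944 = 1.48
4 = 4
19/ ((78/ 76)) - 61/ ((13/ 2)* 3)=200/ 13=15.38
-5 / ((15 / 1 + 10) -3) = -5 / 22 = -0.23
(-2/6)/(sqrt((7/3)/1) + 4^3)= -64/12281 + sqrt(21)/36843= -0.01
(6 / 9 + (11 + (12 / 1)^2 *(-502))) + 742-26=-214681 / 3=-71560.33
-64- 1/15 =-961/15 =-64.07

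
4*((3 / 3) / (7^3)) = 4 / 343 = 0.01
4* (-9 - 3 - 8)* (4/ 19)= -320/ 19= -16.84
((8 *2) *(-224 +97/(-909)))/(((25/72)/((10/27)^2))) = -104301056/73629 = -1416.58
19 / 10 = 1.90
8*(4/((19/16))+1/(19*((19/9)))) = 9800/361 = 27.15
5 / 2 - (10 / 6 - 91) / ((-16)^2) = 547 / 192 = 2.85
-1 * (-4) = 4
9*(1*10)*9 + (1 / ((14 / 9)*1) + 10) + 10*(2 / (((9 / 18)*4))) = 830.64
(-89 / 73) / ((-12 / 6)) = 89 / 146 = 0.61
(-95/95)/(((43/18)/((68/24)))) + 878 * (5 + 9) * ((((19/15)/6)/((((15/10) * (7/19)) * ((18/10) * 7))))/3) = 26998135/219429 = 123.04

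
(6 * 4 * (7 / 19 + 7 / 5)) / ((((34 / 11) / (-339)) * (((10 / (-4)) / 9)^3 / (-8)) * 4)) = -87686032896 / 201875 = -434358.06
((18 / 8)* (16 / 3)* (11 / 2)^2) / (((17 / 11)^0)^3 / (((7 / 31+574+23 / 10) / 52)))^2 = 11594913594627 / 259854400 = 44620.81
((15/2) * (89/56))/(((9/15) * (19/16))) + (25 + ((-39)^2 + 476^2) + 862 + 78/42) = 30457344/133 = 229002.59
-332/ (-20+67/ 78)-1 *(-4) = 31868/ 1493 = 21.34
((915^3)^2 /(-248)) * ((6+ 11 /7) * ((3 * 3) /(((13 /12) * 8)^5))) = -68022285063354499359375 /20626068736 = -3297879297019.45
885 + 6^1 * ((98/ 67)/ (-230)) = 6818631/ 7705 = 884.96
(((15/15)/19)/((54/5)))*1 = 0.00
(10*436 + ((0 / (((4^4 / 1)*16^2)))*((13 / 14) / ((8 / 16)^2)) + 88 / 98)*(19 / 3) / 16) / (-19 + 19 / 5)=-12819445 / 44688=-286.87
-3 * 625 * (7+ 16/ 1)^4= -524701875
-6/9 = -2/3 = -0.67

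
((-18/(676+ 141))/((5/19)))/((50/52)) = -468/5375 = -0.09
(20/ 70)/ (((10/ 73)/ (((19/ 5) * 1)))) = 1387/ 175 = 7.93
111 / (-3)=-37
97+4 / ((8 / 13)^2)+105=212.56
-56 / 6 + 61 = 155 / 3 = 51.67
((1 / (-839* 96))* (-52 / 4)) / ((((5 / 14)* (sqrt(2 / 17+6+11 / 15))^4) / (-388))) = -0.00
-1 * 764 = -764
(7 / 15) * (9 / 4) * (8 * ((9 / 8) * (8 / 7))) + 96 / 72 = 182 / 15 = 12.13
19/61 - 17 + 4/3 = -2810/183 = -15.36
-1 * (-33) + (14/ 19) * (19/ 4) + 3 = 79/ 2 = 39.50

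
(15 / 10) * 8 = 12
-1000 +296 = -704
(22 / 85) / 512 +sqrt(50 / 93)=11 / 21760 +5*sqrt(186) / 93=0.73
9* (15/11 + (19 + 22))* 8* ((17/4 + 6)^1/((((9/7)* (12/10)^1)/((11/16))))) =334355/24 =13931.46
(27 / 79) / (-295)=-27 / 23305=-0.00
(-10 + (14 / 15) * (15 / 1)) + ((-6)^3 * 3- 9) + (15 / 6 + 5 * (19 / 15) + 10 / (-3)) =-1295 / 2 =-647.50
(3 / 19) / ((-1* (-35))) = 3 / 665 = 0.00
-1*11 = -11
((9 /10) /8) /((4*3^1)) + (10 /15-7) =-6071 /960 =-6.32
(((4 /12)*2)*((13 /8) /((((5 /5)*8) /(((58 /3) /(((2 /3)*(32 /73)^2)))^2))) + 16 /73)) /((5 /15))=22665965468093 /2449473536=9253.40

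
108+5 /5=109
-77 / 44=-7 / 4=-1.75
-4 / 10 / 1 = -2 / 5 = -0.40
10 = 10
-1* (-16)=16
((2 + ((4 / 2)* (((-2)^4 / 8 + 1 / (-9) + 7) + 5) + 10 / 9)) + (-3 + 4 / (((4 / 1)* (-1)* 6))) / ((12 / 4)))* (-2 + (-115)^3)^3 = -104950390080699189634.50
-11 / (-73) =11 / 73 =0.15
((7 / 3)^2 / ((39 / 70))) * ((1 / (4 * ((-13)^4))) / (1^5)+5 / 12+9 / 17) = 4726817830 / 511270461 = 9.25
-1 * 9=-9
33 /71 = 0.46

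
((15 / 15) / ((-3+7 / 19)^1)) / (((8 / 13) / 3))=-1.85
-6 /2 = -3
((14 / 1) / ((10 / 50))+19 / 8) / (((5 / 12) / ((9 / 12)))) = 130.28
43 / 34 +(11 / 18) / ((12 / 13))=7075 / 3672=1.93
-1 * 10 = -10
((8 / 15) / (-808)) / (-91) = 1 / 137865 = 0.00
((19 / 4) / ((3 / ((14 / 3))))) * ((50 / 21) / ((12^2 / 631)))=299725 / 3888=77.09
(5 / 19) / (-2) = -5 / 38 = -0.13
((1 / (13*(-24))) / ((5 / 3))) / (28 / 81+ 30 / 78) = -81 / 30760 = -0.00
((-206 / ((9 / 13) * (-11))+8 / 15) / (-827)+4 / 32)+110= 360541333 / 3274920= 110.09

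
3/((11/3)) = 9/11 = 0.82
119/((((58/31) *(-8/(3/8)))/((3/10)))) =-33201/37120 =-0.89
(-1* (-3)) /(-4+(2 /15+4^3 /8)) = 45 /62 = 0.73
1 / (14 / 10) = 5 / 7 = 0.71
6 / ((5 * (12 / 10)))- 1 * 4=-3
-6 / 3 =-2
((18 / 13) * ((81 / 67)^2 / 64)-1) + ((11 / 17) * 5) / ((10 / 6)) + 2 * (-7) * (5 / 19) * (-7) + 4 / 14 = 114203237405 / 4222245664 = 27.05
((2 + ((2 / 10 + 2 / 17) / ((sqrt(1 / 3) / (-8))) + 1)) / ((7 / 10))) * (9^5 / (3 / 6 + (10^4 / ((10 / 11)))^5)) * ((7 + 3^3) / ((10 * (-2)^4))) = 3011499 / 9018856000000000000028-3188646 * sqrt(3) / 11273570000000000000035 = -0.00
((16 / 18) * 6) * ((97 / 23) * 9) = 4656 / 23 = 202.43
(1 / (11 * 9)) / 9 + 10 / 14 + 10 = 66832 / 6237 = 10.72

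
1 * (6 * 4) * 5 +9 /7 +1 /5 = 4252 /35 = 121.49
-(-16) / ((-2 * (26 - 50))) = 1 / 3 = 0.33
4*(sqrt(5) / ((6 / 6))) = 4*sqrt(5) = 8.94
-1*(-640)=640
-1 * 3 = -3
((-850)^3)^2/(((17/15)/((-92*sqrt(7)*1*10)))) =-306156665625000000000*sqrt(7) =-810014399468507224193.72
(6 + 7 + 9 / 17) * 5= 1150 / 17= 67.65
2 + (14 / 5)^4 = 63.47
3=3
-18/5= -3.60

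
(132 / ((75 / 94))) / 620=1034 / 3875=0.27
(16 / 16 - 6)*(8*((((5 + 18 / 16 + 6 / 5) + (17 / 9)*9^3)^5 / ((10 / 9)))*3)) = -14055750224722826784218511 / 25600000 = -549052743153235421.26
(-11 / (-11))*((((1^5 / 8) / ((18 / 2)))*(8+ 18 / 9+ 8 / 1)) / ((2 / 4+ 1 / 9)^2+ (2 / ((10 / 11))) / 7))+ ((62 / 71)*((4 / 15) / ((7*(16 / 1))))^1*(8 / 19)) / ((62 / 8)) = 401688359 / 1104689355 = 0.36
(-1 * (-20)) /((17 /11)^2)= 8.37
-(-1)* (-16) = -16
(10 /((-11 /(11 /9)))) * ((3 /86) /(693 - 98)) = -0.00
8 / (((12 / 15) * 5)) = 2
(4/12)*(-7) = -7/3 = -2.33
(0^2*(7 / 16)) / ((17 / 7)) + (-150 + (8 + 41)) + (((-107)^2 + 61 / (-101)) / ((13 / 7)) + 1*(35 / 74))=589189777 / 97162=6063.99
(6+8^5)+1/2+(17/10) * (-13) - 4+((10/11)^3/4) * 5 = 32749.34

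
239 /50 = 4.78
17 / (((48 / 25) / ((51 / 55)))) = 8.21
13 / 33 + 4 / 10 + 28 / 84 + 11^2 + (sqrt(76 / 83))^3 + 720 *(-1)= -32883 / 55 + 152 *sqrt(1577) / 6889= -597.00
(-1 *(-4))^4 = 256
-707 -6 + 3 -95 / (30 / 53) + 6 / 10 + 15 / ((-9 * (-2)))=-4382 / 5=-876.40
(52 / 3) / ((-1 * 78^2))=-0.00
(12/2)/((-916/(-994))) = 1491/229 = 6.51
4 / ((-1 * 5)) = -4 / 5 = -0.80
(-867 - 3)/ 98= -435/ 49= -8.88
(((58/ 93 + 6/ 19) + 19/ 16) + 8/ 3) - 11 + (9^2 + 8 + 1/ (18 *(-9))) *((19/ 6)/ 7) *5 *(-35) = -16148277527/ 2290032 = -7051.55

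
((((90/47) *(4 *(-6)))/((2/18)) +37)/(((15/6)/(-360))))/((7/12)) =92970.60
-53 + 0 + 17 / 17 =-52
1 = 1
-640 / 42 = -320 / 21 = -15.24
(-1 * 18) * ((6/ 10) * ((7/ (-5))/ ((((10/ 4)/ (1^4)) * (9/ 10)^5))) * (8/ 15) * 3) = 35840/ 2187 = 16.39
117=117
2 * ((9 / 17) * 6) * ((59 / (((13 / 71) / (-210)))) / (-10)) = 9500652 / 221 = 42989.38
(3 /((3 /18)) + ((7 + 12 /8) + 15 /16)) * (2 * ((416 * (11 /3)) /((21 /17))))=4268836 /63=67759.30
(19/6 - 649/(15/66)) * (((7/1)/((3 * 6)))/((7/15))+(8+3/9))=-941303/36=-26147.31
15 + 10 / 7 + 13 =206 / 7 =29.43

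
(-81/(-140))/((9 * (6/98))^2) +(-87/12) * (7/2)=-23.47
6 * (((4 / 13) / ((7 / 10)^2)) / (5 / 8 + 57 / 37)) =710400 / 408317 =1.74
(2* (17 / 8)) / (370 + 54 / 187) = 3179 / 276976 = 0.01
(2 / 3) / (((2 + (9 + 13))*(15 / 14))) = 7 / 270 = 0.03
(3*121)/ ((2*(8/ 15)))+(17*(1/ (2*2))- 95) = 249.56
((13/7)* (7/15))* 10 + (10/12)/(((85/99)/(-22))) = -12.69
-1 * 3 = -3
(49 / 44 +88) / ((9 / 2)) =1307 / 66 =19.80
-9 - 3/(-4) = -33/4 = -8.25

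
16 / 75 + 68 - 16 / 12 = 1672 / 25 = 66.88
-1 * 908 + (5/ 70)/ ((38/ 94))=-241481/ 266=-907.82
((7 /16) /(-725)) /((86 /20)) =-7 /49880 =-0.00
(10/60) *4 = 2/3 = 0.67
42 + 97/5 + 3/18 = 1847/30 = 61.57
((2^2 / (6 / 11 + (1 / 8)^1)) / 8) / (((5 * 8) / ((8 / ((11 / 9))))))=36 / 295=0.12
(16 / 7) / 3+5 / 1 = 121 / 21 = 5.76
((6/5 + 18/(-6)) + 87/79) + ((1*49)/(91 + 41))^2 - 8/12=-8448949/6882480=-1.23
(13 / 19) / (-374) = -13 / 7106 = -0.00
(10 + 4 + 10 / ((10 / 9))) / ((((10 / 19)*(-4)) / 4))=-437 / 10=-43.70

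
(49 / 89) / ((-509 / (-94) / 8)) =0.81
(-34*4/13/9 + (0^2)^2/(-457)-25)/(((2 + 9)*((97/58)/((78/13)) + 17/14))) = -2485532/1560273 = -1.59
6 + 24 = 30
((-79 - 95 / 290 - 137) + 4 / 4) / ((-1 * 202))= 12489 / 11716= 1.07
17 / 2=8.50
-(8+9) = -17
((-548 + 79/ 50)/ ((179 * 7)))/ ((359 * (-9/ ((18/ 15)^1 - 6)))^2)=-41632/ 43255685625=-0.00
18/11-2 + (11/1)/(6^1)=97/66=1.47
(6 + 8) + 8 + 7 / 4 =95 / 4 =23.75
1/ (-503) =-1/ 503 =-0.00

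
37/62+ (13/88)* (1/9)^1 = 15055/24552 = 0.61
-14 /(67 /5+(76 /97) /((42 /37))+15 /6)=-285180 /337943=-0.84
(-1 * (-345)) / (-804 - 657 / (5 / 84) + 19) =-1725 / 59113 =-0.03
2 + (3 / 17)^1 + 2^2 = 105 / 17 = 6.18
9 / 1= 9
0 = 0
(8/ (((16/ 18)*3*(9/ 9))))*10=30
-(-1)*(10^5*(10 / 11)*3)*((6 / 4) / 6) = 750000 / 11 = 68181.82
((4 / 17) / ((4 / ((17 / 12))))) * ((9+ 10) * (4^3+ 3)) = 1273 / 12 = 106.08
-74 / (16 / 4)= -37 / 2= -18.50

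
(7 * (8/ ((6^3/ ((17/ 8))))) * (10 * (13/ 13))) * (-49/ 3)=-29155/ 324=-89.98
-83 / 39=-2.13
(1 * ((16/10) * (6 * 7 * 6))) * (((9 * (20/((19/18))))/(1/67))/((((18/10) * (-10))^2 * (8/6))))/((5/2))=405216/95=4265.43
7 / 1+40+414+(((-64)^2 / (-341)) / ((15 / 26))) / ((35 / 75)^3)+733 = 115692222 / 116963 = 989.14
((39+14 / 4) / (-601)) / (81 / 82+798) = -0.00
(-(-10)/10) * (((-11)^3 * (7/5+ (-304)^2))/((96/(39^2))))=-311824163079/160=-1948901019.24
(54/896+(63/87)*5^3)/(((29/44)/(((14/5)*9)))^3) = 447597896301864/88410125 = 5062744.75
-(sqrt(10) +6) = -6- sqrt(10) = -9.16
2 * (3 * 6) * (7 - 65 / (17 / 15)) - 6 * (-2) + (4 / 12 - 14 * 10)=-98959 / 51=-1940.37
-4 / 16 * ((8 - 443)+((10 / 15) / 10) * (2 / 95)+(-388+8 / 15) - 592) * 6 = 2015613 / 950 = 2121.70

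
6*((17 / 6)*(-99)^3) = -16495083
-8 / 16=-1 / 2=-0.50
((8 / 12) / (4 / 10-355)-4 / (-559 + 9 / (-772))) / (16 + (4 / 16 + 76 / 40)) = 242190040 / 833248960929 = 0.00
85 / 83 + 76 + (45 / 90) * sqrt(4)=6476 / 83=78.02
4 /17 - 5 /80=47 /272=0.17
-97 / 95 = -1.02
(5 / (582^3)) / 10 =1 / 394274736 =0.00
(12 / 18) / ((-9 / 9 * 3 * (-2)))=1 / 9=0.11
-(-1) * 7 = 7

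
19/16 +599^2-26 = 358776.19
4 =4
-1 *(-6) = 6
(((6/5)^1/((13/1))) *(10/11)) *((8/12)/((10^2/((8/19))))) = 16/67925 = 0.00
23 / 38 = 0.61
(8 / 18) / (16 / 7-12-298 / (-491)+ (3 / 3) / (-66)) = -302456 / 6208107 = -0.05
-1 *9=-9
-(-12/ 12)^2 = -1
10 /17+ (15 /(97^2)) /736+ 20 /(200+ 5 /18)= 58405836271 /84880019168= 0.69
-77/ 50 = -1.54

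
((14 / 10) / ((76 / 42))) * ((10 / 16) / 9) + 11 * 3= 30145 / 912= 33.05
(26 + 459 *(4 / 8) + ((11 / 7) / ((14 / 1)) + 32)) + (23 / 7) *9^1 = 15542 / 49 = 317.18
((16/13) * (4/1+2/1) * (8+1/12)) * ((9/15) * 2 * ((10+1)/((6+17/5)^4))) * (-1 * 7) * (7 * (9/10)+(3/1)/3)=-5.16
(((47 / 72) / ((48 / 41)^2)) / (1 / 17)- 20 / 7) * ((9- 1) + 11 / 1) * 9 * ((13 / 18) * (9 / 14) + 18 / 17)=1364.61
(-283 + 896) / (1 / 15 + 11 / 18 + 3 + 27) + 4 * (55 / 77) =441410 / 19327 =22.84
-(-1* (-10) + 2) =-12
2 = 2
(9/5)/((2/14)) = 63/5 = 12.60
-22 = -22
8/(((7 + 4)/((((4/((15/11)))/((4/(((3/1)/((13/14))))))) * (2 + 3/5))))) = 112/25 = 4.48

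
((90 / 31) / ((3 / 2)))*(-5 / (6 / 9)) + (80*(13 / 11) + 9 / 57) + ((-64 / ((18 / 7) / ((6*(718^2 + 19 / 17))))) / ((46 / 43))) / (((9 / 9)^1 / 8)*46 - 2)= -729222612370763 / 37999335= -19190404.58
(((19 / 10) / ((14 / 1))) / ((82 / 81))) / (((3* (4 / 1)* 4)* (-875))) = -513 / 160720000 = -0.00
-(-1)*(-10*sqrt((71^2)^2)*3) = -151230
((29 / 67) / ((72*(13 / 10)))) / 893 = 145 / 28000908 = 0.00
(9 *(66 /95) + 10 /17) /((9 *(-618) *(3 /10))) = -11048 /2694789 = -0.00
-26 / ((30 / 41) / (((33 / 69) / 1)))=-5863 / 345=-16.99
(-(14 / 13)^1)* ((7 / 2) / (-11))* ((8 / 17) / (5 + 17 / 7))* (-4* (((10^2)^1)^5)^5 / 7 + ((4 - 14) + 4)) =-177375565610859728506787330316742081447963800904996 / 143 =-1240388570705312786760751000000000000000000000000.00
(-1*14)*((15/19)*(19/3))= -70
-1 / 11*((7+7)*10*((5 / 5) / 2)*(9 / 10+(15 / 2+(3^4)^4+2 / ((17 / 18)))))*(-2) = 102451221012 / 187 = 547867492.04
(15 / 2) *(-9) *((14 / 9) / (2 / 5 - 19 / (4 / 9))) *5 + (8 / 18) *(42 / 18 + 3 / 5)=223796 / 16335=13.70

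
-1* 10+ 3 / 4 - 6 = -61 / 4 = -15.25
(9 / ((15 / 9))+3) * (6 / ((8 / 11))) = 69.30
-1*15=-15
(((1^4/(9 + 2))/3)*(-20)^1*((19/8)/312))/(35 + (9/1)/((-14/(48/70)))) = -23275/174352464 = -0.00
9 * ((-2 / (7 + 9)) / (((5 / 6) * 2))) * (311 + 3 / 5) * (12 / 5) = -63099 / 125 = -504.79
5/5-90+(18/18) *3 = -86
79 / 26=3.04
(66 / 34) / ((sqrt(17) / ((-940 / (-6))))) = 5170 * sqrt(17) / 289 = 73.76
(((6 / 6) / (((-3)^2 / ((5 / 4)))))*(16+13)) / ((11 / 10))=725 / 198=3.66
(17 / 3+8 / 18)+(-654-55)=-6326 / 9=-702.89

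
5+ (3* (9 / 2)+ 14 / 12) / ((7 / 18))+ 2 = 313 / 7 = 44.71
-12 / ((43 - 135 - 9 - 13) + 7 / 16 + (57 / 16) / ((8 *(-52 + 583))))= 271872 / 2572853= 0.11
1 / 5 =0.20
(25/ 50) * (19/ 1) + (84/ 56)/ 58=9.53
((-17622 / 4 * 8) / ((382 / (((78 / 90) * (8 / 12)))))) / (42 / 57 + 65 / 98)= -8617336 / 226335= -38.07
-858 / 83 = -10.34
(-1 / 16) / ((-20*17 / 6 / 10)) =3 / 272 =0.01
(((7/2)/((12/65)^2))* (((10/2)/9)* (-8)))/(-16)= 147875/5184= 28.53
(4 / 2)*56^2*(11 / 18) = 3832.89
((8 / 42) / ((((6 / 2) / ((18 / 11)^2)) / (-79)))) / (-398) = 5688 / 168553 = 0.03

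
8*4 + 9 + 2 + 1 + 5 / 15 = 133 / 3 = 44.33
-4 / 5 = -0.80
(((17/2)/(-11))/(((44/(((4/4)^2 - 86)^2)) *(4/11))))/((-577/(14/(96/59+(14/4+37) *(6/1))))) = 2983925/86217648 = 0.03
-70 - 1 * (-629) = 559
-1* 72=-72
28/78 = 14/39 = 0.36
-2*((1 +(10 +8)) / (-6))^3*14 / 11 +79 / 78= 315995 / 3861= 81.84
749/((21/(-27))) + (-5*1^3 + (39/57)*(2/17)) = -967.92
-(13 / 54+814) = -43969 / 54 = -814.24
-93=-93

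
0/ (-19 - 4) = 0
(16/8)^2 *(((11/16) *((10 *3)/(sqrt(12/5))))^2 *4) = 45375/16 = 2835.94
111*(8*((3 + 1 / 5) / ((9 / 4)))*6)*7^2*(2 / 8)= 464128 / 5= 92825.60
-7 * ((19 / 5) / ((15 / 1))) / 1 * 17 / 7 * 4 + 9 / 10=-2449 / 150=-16.33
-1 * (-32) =32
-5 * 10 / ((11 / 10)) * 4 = -2000 / 11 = -181.82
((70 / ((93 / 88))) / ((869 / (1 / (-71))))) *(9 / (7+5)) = -140 / 173879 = -0.00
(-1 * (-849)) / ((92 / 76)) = 16131 / 23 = 701.35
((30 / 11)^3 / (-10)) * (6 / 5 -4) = 7560 / 1331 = 5.68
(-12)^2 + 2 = 146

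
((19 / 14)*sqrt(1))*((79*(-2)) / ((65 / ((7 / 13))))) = -1501 / 845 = -1.78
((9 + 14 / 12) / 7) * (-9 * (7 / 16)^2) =-1281 / 512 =-2.50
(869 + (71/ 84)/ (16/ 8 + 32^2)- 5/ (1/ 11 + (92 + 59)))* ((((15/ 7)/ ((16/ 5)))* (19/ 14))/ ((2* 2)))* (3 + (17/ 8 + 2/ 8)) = 1061.18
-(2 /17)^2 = -4 /289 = -0.01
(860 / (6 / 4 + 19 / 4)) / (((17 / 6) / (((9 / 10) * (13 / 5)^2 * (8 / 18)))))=131.32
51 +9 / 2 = 111 / 2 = 55.50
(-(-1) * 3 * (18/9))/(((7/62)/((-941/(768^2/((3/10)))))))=-29171/1146880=-0.03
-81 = -81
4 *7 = 28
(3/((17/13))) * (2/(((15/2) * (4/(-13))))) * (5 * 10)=-1690/17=-99.41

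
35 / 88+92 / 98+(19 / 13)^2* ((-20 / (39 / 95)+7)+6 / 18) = -824806705 / 9473464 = -87.06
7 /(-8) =-7 /8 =-0.88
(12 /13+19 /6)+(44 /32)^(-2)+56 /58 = 1528403 /273702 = 5.58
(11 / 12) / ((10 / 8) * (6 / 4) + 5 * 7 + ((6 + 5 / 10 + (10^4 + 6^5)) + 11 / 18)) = 66 / 1283039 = 0.00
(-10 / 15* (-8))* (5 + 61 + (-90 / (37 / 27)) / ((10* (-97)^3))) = 11886654448 / 33768901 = 352.00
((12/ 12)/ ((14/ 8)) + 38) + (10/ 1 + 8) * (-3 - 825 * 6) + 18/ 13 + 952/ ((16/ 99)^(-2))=-79457835986/ 891891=-89089.18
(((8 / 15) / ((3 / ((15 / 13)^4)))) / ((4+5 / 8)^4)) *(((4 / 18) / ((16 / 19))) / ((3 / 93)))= 301568000 / 53527912321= 0.01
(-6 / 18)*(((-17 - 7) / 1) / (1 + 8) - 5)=23 / 9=2.56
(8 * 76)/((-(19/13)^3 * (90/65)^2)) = -101.58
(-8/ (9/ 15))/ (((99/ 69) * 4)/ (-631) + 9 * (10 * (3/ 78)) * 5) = -7546760/ 9791127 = -0.77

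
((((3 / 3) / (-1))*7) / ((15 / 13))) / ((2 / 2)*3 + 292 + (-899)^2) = -0.00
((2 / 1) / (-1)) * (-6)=12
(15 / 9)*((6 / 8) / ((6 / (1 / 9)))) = 5 / 216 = 0.02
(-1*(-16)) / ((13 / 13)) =16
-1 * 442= -442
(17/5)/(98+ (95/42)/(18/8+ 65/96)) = 33439/971430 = 0.03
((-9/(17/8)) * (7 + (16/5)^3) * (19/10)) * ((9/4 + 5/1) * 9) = -221860701/10625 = -20881.01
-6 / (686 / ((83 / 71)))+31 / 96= 731039 / 2337888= 0.31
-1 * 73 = -73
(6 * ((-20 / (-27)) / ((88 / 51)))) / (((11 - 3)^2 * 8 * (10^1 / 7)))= 119 / 33792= 0.00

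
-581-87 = -668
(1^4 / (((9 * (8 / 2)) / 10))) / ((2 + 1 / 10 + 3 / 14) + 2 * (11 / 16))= 700 / 9297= 0.08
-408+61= -347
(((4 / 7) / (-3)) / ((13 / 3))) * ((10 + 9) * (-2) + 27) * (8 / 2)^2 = 7.74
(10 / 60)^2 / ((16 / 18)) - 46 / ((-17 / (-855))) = -1258543 / 544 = -2313.50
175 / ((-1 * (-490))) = 5 / 14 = 0.36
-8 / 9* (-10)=80 / 9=8.89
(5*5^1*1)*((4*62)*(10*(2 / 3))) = 41333.33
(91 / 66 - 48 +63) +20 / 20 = 1147 / 66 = 17.38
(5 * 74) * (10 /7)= 3700 /7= 528.57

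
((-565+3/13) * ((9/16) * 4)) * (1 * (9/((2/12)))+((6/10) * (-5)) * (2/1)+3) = -1684989/26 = -64807.27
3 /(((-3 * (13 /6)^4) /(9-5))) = -5184 /28561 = -0.18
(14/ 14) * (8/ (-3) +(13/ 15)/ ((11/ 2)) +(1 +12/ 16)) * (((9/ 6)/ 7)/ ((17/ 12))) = -1503/ 13090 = -0.11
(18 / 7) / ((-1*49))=-18 / 343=-0.05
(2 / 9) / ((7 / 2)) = 4 / 63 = 0.06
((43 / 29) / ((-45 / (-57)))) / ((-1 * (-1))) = 817 / 435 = 1.88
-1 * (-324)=324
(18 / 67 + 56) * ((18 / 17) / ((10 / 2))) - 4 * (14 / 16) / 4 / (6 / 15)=177287 / 18224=9.73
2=2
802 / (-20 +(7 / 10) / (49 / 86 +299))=-103309630 / 2575999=-40.10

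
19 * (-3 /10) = -57 /10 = -5.70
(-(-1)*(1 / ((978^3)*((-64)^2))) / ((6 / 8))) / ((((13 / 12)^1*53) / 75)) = 25 / 54998962477056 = 0.00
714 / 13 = 54.92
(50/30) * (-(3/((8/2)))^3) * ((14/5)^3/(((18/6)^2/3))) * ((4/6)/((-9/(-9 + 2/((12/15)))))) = -4459/1800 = -2.48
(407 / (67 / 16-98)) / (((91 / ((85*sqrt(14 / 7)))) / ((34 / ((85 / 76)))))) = -174.22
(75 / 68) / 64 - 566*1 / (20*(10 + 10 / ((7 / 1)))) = -267541 / 108800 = -2.46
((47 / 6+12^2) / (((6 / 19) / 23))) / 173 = 398107 / 6228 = 63.92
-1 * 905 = -905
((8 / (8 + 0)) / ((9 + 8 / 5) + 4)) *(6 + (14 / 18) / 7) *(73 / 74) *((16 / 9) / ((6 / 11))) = 12100 / 8991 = 1.35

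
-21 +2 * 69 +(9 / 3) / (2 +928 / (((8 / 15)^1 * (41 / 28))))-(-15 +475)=-16738963 / 48802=-343.00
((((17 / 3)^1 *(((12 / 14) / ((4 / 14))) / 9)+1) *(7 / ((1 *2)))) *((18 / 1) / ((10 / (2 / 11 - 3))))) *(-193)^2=-105079429 / 55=-1910535.07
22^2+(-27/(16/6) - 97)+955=10655/8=1331.88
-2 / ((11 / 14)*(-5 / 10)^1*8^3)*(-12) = -21 / 176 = -0.12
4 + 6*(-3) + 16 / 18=-118 / 9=-13.11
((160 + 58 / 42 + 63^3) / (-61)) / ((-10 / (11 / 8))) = 7224767 / 12810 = 563.99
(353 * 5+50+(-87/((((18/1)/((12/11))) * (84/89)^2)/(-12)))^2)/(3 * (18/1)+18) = 71748866821/753030432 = 95.28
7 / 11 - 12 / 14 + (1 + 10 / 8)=625 / 308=2.03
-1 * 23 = -23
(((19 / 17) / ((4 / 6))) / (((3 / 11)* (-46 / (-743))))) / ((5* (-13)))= -155287 / 101660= -1.53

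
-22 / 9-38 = -364 / 9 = -40.44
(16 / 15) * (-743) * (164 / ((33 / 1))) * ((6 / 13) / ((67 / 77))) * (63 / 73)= -573191808 / 317915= -1802.97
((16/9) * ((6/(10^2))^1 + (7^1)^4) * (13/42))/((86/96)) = 99884096/67725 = 1474.85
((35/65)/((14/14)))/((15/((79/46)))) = 553/8970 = 0.06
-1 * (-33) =33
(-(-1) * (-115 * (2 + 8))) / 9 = -1150 / 9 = -127.78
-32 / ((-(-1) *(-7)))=32 / 7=4.57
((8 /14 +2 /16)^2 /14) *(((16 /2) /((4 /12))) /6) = 1521 /10976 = 0.14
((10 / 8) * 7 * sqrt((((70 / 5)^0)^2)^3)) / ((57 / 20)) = 175 / 57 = 3.07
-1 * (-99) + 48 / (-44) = 1077 / 11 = 97.91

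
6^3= 216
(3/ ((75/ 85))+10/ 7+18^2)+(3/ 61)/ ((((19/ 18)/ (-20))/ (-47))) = 15115531/ 40565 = 372.62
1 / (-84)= -1 / 84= -0.01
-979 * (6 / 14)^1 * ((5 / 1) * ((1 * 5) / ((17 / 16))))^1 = -1174800 / 119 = -9872.27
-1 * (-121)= 121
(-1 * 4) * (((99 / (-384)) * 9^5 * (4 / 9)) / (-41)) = -216513 / 328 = -660.10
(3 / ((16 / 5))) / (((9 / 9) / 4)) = 15 / 4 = 3.75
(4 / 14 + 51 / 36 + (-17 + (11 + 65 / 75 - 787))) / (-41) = 331981 / 17220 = 19.28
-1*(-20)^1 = 20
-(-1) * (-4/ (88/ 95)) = -95/ 22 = -4.32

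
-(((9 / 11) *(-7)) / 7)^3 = 729 / 1331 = 0.55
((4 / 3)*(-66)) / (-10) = 44 / 5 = 8.80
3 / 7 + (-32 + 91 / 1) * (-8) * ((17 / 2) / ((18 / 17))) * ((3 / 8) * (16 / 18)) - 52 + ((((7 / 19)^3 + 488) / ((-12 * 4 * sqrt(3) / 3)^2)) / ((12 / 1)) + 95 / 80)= -1743447993925 / 1327463424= -1313.37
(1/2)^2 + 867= 3469/4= 867.25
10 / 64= 5 / 32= 0.16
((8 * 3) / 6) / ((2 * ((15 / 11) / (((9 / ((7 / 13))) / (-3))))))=-286 / 35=-8.17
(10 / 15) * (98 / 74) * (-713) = -69874 / 111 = -629.50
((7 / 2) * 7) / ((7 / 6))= 21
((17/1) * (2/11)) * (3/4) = 51/22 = 2.32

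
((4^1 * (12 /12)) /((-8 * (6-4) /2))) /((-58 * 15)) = 1 /1740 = 0.00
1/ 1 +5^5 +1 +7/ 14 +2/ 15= 93829/ 30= 3127.63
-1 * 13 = -13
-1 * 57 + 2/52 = -1481/26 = -56.96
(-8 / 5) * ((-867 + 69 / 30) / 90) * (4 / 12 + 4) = 224822 / 3375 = 66.61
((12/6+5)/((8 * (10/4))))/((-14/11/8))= -2.20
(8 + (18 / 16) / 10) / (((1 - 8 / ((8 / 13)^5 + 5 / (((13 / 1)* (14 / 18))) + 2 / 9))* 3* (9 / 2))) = -12220469459 / 181766139480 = -0.07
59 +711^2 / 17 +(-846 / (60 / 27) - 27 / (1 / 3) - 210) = 4951051 / 170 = 29123.83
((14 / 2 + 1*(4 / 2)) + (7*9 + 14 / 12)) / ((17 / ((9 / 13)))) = 1317 / 442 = 2.98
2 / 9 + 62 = 560 / 9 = 62.22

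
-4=-4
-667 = -667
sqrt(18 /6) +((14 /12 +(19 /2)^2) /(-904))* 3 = -1097 /3616 +sqrt(3) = 1.43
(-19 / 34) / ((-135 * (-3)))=-19 / 13770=-0.00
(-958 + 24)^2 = 872356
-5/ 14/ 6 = -0.06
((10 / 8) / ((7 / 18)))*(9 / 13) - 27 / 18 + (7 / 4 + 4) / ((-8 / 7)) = -12539 / 2912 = -4.31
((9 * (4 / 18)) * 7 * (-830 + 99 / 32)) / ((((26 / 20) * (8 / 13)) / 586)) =-271357555 / 32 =-8479923.59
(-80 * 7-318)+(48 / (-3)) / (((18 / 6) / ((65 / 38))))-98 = -56152 / 57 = -985.12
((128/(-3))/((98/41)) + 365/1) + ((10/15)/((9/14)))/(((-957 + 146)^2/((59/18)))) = 2718697028905/7831483947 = 347.15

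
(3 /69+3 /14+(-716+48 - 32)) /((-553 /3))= 675951 /178066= 3.80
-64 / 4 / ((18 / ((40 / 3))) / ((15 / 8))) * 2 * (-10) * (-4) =-16000 / 9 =-1777.78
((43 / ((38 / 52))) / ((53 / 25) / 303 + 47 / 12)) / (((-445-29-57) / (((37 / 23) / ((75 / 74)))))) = -1236677936 / 27587371689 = -0.04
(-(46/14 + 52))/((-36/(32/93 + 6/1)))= 12685/1302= 9.74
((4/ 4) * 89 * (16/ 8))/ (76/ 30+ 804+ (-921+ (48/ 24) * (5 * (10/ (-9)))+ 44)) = -8010/ 3671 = -2.18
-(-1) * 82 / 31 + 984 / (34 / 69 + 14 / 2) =2147170 / 16027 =133.97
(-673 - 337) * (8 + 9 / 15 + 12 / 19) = -177154 / 19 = -9323.89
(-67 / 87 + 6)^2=207025 / 7569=27.35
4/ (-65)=-4/ 65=-0.06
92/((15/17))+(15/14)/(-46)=1006991/9660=104.24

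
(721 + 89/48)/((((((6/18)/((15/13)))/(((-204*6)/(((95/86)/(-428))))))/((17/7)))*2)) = 1440922983.56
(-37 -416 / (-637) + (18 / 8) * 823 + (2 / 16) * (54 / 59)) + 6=5266007 / 2891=1821.52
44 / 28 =11 / 7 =1.57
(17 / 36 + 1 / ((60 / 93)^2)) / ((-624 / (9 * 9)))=-31047 / 83200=-0.37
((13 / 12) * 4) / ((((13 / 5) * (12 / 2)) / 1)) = 5 / 18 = 0.28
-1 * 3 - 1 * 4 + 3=-4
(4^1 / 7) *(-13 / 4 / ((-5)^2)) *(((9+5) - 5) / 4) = -117 / 700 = -0.17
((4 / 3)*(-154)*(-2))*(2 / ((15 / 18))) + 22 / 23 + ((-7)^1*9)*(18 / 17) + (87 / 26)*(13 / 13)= 46926093 / 50830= 923.20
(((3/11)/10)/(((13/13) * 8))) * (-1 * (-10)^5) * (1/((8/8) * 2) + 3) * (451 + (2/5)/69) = 538131.92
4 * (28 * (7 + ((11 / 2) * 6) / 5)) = 7616 / 5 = 1523.20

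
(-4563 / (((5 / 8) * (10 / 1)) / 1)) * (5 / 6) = -3042 / 5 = -608.40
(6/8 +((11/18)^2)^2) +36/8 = 565765/104976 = 5.39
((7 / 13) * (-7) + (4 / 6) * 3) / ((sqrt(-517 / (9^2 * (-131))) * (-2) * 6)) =69 * sqrt(67727) / 26884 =0.67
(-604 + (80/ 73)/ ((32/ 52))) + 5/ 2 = -87559/ 146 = -599.72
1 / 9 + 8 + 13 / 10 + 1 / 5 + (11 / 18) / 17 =164 / 17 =9.65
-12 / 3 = -4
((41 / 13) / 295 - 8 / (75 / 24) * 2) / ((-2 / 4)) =195942 / 19175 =10.22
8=8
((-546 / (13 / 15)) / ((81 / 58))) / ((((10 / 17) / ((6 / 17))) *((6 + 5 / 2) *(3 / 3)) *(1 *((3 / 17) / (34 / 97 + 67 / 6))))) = -5442836 / 2619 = -2078.21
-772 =-772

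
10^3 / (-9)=-1000 / 9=-111.11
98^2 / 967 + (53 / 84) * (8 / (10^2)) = 10135451 / 1015350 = 9.98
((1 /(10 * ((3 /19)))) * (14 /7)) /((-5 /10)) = -38 /15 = -2.53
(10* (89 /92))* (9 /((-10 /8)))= -1602 /23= -69.65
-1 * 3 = -3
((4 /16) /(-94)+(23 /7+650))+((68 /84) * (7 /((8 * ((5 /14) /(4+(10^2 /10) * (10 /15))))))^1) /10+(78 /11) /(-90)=4268884387 /6514200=655.32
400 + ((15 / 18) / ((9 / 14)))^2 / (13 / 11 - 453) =400.00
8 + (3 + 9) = 20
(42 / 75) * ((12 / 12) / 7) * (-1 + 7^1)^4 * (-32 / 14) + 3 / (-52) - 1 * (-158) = -719269 / 9100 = -79.04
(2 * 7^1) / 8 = 1.75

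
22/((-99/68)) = -136/9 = -15.11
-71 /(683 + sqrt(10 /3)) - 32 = -44928103 /1399457 + 71 *sqrt(30) /1399457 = -32.10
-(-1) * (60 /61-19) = -1099 /61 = -18.02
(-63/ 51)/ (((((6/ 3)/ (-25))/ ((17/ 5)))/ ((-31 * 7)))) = -22785/ 2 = -11392.50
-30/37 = -0.81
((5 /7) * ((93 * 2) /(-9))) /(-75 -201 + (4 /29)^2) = 26071 /487410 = 0.05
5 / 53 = 0.09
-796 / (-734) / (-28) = -199 / 5138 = -0.04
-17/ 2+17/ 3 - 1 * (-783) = 4681/ 6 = 780.17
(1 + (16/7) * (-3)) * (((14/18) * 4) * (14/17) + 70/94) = -139277/7191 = -19.37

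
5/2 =2.50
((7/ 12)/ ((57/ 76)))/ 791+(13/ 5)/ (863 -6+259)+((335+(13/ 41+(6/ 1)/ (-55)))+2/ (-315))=74140435557/ 221179420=335.20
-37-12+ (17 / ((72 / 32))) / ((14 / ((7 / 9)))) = -48.58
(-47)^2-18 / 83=183329 / 83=2208.78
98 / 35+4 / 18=136 / 45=3.02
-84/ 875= -12/ 125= -0.10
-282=-282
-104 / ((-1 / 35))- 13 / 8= 29107 / 8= 3638.38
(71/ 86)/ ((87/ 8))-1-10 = -40867/ 3741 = -10.92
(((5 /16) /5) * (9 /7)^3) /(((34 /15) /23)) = 251505 /186592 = 1.35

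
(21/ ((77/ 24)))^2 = 5184/ 121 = 42.84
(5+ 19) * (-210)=-5040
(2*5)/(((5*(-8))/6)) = -1.50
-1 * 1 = -1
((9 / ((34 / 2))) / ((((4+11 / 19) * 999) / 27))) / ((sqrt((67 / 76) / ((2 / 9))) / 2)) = 76 * sqrt(2546) / 1222147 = 0.00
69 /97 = 0.71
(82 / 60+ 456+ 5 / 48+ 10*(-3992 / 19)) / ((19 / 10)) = -7494733 / 8664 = -865.04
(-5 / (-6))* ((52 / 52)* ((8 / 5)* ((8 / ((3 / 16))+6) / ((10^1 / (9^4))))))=42573.60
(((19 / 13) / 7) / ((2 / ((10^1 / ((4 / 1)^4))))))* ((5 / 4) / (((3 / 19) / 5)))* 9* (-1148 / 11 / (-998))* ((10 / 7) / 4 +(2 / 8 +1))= 0.24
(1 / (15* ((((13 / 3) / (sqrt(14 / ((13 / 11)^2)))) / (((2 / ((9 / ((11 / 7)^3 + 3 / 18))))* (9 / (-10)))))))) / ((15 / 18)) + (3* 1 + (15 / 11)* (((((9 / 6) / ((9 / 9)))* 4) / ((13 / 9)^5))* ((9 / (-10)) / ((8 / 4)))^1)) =19722369 / 8168446 - 91619* sqrt(14) / 7245875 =2.37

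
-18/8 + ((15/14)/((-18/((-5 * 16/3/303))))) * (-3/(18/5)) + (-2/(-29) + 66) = 423918601/6642972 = 63.81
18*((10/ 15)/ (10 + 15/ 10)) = 24/ 23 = 1.04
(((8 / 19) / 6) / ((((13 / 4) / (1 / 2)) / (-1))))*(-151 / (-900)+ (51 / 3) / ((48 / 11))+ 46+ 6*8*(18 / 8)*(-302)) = 351.59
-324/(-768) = 27/64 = 0.42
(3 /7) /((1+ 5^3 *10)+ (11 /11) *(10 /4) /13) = 78 /227717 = 0.00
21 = 21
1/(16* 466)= 1/7456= 0.00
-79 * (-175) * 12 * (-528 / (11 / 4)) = -31852800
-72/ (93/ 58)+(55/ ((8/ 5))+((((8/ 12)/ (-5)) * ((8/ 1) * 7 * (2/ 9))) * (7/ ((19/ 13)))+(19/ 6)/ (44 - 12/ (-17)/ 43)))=-94168555723/ 5116949280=-18.40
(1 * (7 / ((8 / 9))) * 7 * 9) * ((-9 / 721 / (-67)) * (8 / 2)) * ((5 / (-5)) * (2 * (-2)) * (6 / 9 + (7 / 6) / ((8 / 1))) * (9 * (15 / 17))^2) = 1209028275 / 15955112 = 75.78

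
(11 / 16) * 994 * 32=21868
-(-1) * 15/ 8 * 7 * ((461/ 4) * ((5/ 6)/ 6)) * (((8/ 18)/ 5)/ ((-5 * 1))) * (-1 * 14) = 22589/ 432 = 52.29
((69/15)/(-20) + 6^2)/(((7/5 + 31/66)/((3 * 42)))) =7436583/3085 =2410.56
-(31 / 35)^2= -961 / 1225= -0.78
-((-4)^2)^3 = -4096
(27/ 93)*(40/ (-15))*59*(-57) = 80712/ 31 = 2603.61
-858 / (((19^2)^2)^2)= -858 / 16983563041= -0.00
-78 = -78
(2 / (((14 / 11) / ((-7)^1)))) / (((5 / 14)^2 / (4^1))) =-8624 / 25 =-344.96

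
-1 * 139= -139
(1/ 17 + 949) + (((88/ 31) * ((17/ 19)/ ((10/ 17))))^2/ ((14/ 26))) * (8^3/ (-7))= -11439701337562/ 7224629825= -1583.43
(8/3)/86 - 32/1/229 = -0.11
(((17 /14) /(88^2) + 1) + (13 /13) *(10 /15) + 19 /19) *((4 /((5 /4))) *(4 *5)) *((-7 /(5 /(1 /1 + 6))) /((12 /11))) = -6071653 /3960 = -1533.25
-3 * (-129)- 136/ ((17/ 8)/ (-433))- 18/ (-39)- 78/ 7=2556037/ 91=28088.32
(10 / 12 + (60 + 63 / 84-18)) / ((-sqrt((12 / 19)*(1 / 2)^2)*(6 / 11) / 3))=-5753*sqrt(57) / 72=-603.25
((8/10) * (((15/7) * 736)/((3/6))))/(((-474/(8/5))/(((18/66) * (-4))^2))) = -3391488/334565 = -10.14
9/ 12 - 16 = -61/ 4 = -15.25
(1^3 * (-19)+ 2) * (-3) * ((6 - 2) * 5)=1020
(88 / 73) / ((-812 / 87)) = -66 / 511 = -0.13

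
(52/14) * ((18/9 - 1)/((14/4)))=52/49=1.06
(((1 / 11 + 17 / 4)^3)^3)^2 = 299538350377.85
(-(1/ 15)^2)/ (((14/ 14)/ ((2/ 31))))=-2/ 6975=-0.00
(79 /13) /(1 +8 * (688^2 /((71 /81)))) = 5609 /3987450779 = 0.00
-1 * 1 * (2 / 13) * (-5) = 10 / 13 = 0.77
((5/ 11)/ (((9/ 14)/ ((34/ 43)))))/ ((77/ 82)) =27880/ 46827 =0.60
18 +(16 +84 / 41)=1478 / 41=36.05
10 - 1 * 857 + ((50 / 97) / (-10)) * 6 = -847.31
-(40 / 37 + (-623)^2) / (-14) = 14360813 / 518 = 27723.58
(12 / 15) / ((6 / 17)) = 34 / 15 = 2.27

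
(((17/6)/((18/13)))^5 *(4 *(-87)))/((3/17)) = -259901201794793/3673320192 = -70753.76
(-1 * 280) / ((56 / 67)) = -335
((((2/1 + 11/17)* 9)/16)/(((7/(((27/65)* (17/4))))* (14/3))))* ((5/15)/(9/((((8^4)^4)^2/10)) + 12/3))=676843716479281665301096169472/100936679043172766094174992756729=0.01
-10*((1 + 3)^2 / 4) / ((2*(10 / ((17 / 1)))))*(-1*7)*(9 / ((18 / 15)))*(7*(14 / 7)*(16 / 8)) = 49980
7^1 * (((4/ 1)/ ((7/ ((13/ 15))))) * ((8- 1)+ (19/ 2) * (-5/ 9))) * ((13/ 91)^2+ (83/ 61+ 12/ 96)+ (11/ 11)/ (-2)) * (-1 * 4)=-359073/ 14945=-24.03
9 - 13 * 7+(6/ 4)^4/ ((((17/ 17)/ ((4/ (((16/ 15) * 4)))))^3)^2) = -21089066767/ 268435456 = -78.56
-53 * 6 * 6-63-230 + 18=-2183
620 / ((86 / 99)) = 30690 / 43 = 713.72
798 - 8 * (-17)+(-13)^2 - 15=1088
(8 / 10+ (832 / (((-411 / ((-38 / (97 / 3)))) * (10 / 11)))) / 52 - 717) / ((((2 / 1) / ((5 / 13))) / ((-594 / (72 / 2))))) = 1570290645 / 691028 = 2272.40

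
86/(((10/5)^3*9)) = 43/36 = 1.19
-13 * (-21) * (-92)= -25116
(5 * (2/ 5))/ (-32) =-1/ 16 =-0.06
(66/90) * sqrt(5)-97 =-97 + 11 * sqrt(5)/15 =-95.36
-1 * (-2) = 2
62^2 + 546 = 4390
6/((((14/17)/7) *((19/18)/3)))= 2754/19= 144.95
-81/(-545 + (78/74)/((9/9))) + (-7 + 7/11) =-6.21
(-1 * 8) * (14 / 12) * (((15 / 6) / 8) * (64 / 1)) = -560 / 3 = -186.67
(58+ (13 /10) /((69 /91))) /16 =41203 /11040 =3.73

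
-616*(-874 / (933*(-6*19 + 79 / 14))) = -7537376 / 1415361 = -5.33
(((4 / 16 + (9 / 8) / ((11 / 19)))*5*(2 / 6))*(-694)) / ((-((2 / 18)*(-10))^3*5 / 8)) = -2958.90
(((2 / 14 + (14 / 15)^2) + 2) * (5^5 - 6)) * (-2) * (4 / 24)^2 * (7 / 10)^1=-14805893 / 40500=-365.58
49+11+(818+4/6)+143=3065/3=1021.67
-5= -5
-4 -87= -91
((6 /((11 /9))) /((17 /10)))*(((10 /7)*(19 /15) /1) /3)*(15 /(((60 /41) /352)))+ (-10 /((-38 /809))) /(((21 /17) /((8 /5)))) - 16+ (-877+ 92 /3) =38648081 /6783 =5697.79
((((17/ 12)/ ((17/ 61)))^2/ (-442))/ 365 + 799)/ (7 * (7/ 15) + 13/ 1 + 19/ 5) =2651711537/ 66597024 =39.82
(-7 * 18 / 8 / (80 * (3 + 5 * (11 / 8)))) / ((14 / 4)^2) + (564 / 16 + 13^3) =24688667 / 11060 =2232.25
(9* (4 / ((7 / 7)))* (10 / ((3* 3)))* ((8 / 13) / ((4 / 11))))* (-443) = -29987.69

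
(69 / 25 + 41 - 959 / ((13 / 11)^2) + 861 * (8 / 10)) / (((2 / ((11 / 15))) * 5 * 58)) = 711667 / 12252500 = 0.06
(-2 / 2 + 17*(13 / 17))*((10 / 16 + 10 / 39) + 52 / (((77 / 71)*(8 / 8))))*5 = 5865395 / 2002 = 2929.77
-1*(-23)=23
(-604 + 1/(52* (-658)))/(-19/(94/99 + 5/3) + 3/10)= 3823296025/44072652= 86.75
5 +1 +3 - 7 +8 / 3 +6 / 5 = 88 / 15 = 5.87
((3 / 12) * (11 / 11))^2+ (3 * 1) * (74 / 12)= 297 / 16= 18.56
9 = 9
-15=-15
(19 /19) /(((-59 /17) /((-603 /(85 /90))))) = 10854 /59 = 183.97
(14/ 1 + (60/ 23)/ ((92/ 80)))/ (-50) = -4303/ 13225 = -0.33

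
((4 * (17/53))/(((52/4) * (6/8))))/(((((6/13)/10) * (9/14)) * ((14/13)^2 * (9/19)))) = 2183480/270459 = 8.07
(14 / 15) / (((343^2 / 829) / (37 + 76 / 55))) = 3500038 / 13865775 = 0.25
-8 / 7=-1.14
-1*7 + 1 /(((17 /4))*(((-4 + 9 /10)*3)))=-7.03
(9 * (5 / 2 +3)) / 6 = 33 / 4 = 8.25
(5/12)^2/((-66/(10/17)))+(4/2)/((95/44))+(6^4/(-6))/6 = -35.08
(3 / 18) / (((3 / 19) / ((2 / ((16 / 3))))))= 19 / 48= 0.40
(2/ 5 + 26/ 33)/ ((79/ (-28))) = -5488/ 13035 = -0.42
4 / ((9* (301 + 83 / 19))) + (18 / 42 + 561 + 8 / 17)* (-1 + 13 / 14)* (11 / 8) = -9601670935 / 173990376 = -55.19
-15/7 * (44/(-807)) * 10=2200/1883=1.17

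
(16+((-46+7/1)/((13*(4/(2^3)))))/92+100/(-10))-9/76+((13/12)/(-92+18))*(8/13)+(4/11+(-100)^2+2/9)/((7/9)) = 192185736377/14940156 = 12863.70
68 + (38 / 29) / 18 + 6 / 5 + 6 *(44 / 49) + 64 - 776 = -40754671 / 63945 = -637.34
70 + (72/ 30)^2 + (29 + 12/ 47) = 123393/ 1175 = 105.02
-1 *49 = -49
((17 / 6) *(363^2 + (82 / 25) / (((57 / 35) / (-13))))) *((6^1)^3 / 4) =1914881853 / 95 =20156651.08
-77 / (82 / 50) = -1925 / 41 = -46.95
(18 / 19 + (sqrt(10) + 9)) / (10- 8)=sqrt(10) / 2 + 189 / 38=6.55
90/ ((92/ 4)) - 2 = 44/ 23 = 1.91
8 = 8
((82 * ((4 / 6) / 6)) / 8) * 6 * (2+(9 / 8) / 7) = 4961 / 336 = 14.76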